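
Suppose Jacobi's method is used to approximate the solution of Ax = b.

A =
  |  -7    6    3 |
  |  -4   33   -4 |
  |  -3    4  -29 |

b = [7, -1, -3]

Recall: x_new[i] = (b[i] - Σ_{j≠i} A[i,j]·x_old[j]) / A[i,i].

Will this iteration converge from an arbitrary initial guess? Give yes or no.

A = D + L + U where D = diag(-7, 33, -29).
Jacobi: T = -D⁻¹(L+U), T[2,1] = -(4)/(-29) = +0.1379; T[2,2] = 0.
  T[0,:] = [+0.0000  +0.8571  +0.4286]
  T[1,:] = [+0.1212  +0.0000  +0.1212]
  T[2,:] = [-0.1034  +0.1379  +0.0000]
eigenvalue magnitudes: 0.2972, 0.2488, 0.0485.
spectral radius ρ = 0.2972; 0.2972 < 1 ⇒ converges.

yes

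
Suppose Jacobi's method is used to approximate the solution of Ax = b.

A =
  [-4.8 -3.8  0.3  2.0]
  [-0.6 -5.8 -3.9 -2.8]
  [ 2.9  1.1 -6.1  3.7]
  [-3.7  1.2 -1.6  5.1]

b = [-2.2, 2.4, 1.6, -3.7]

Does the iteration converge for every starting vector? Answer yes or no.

no

Split A = D + L + U, D = diag(-4.8, -5.8, -6.1, 5.1).
Jacobi: T = -D⁻¹(L+U), T[0,1] = -(-3.8)/(-4.8) = -0.7917; T[0,0] = 0.
  T[0,:] = [+0.0000 -0.7917 +0.0625 +0.4167]
  T[1,:] = [-0.1034 +0.0000 -0.6724 -0.4828]
  T[2,:] = [+0.4754 +0.1803 +0.0000 +0.6066]
  T[3,:] = [+0.7255 -0.2353 +0.3137 +0.0000]
|roots of det(T-λI)|: 1.1909, 0.6836, 0.6836, 0.6017.
ρ(T) = max|λ| = 1.1909; 1.1909 > 1 ⇒ diverges.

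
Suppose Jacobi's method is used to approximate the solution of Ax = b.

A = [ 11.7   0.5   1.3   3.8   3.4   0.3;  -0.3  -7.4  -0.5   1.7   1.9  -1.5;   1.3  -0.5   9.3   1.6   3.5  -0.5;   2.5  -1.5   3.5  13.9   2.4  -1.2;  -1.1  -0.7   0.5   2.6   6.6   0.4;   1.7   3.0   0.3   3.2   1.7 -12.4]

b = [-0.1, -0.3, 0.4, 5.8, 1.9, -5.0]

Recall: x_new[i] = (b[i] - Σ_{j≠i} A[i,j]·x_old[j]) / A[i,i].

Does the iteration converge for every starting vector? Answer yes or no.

Let D = diag(11.7, -7.4, 9.3, 13.9, 6.6, -12.4); L, U the strict triangles.
Jacobi: T = -D⁻¹(L+U), T[0,1] = -(0.5)/(11.7) = -0.0427; T[0,0] = 0.
  T[0,:] = [+0.0000  -0.0427  -0.1111  -0.3248  -0.2906  -0.0256]
  T[1,:] = [-0.0405  +0.0000  -0.0676  +0.2297  +0.2568  -0.2027]
  T[2,:] = [-0.1398  +0.0538  +0.0000  -0.1720  -0.3763  +0.0538]
  T[3,:] = [-0.1799  +0.1079  -0.2518  +0.0000  -0.1727  +0.0863]
  T[4,:] = [+0.1667  +0.1061  -0.0758  -0.3939  +0.0000  -0.0606]
  T[5,:] = [+0.1371  +0.2419  +0.0242  +0.2581  +0.1371  +0.0000]
|roots of det(T-λI)|: 0.6122, 0.3878, 0.3878, 0.2228, 0.2228, 0.0877.
spectral radius ρ = 0.6122; 0.6122 < 1, so it converges for any x₀.

yes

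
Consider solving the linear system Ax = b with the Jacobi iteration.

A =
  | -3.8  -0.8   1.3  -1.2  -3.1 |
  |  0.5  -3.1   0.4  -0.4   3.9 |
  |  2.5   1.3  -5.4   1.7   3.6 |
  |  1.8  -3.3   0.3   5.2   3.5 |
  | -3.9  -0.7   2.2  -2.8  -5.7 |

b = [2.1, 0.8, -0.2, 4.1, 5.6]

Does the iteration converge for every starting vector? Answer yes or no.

Split A = D + L + U, D = diag(-3.8, -3.1, -5.4, 5.2, -5.7).
T_J = -D⁻¹(L+U): T[4,3] = -(-2.8)/(-5.7) = -0.4912; T[4,4] = 0.
  T[0,:] = [+0.0000, -0.2105, +0.3421, -0.3158, -0.8158]
  T[1,:] = [+0.1613, +0.0000, +0.1290, -0.1290, +1.2581]
  T[2,:] = [+0.4630, +0.2407, +0.0000, +0.3148, +0.6667]
  T[3,:] = [-0.3462, +0.6346, -0.0577, +0.0000, -0.6731]
  T[4,:] = [-0.6842, -0.1228, +0.3860, -0.4912, +0.0000]
|roots of det(T-λI)|: 1.3879, 0.7331, 0.4284, 0.4284, 0.3579.
spectral radius ρ = 1.3879; 1.3879 > 1 ⇒ diverges.

no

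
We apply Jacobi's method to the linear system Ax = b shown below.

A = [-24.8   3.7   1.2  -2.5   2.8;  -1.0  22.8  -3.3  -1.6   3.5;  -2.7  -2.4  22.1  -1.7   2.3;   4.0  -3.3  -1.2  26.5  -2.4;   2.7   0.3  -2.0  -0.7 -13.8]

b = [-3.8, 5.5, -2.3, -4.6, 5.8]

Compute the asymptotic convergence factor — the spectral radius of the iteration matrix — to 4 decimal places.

0.3015

Let D = diag(-24.8, 22.8, 22.1, 26.5, -13.8); L, U the strict triangles.
T_J = -D⁻¹(L+U): T[1,2] = -(-3.3)/(22.8) = +0.1447; T[1,1] = 0.
  T[0,:] = [+0.0000  +0.1492  +0.0484  -0.1008  +0.1129]
  T[1,:] = [+0.0439  +0.0000  +0.1447  +0.0702  -0.1535]
  T[2,:] = [+0.1222  +0.1086  +0.0000  +0.0769  -0.1041]
  T[3,:] = [-0.1509  +0.1245  +0.0453  +0.0000  +0.0906]
  T[4,:] = [+0.1957  +0.0217  -0.1449  -0.0507  +0.0000]
|λ(T)| sorted: 0.3015, 0.1939, 0.1939, 0.0643, 0.0209.
ρ = 0.3015; 0.3015 < 1, so it converges for any x₀.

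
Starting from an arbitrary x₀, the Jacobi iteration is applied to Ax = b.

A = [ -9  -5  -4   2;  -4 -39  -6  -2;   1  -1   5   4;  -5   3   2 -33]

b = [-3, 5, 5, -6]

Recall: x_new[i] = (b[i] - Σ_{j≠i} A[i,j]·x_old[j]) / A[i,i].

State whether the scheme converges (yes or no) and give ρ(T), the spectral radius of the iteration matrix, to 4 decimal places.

A = D + L + U where D = diag(-9, -39, 5, -33).
T_J = -D⁻¹(L+U): T[0,2] = -(-4)/(-9) = -0.4444; T[0,0] = 0.
  T[0,:] = [+0.0000  -0.5556  -0.4444  +0.2222]
  T[1,:] = [-0.1026  +0.0000  -0.1538  -0.0513]
  T[2,:] = [-0.2000  +0.2000  +0.0000  -0.8000]
  T[3,:] = [-0.1515  +0.0909  +0.0606  +0.0000]
|λ(T)| sorted: 0.4514, 0.3623, 0.3623, 0.1434.
ρ = 0.4514; 0.4514 < 1: convergent.

yes, ρ = 0.4514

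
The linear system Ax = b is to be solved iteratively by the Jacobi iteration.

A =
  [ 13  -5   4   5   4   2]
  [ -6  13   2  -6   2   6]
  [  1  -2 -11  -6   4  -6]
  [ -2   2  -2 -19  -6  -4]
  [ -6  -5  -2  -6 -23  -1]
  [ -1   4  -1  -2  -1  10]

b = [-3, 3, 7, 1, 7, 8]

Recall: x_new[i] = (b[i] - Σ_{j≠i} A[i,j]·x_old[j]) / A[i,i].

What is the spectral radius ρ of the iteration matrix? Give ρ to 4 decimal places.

Diagonal D = diag(13, 13, -11, -19, -23, 10); L, U strict lower/upper.
Jacobi: T = -D⁻¹(L+U), T[2,1] = -(-2)/(-11) = -0.1818; T[2,2] = 0.
  T[0,:] = [+0.0000  +0.3846  -0.3077  -0.3846  -0.3077  -0.1538]
  T[1,:] = [+0.4615  +0.0000  -0.1538  +0.4615  -0.1538  -0.4615]
  T[2,:] = [+0.0909  -0.1818  +0.0000  -0.5455  +0.3636  -0.5455]
  T[3,:] = [-0.1053  +0.1053  -0.1053  +0.0000  -0.3158  -0.2105]
  T[4,:] = [-0.2609  -0.2174  -0.0870  -0.2609  +0.0000  -0.0435]
  T[5,:] = [+0.1000  -0.4000  +0.1000  +0.2000  +0.1000  +0.0000]
moduli |λ_i(T)| = 0.8323, 0.6557, 0.6557, 0.2641, 0.2641, 0.1336.
ρ = 0.8323; 0.8323 < 1, so it converges for any x₀.

0.8323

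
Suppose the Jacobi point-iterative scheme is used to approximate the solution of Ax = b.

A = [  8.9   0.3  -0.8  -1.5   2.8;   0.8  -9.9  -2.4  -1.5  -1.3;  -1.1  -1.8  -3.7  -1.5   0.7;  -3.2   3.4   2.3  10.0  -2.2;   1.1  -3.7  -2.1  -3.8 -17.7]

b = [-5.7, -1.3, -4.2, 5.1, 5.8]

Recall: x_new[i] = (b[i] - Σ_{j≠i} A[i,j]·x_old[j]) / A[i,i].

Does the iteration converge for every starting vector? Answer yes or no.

Diagonal D = diag(8.9, -9.9, -3.7, 10, -17.7); L, U strict lower/upper.
Jacobi: T = -D⁻¹(L+U), T[3,2] = -(2.3)/(10) = -0.2300; T[3,3] = 0.
  T[0,:] = [+0.0000 -0.0337 +0.0899 +0.1685 -0.3146]
  T[1,:] = [+0.0808 +0.0000 -0.2424 -0.1515 -0.1313]
  T[2,:] = [-0.2973 -0.4865 +0.0000 -0.4054 +0.1892]
  T[3,:] = [+0.3200 -0.3400 -0.2300 +0.0000 +0.2200]
  T[4,:] = [+0.0621 -0.2090 -0.1186 -0.2147 +0.0000]
|eigenvalues of T|: 0.5152, 0.3737, 0.3737, 0.1954, 0.1954.
spectral radius ρ = 0.5152; 0.5152 < 1 ⇒ converges.

yes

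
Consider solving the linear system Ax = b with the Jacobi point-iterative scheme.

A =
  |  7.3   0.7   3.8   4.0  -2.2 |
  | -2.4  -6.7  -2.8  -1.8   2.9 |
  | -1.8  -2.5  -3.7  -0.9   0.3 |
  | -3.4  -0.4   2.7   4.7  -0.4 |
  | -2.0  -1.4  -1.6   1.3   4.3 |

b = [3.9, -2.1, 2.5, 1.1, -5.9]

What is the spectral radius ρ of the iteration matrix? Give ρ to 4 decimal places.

1.1277

Write A = D+L+U with D = diag(7.3, -6.7, -3.7, 4.7, 4.3).
Jacobi T = -D⁻¹(L+U): T[3,4] = -(-0.4)/(4.7) = +0.0851; T[3,3] = 0.
  T[0,:] = [+0.0000, -0.0959, -0.5205, -0.5479, +0.3014]
  T[1,:] = [-0.3582, +0.0000, -0.4179, -0.2687, +0.4328]
  T[2,:] = [-0.4865, -0.6757, +0.0000, -0.2432, +0.0811]
  T[3,:] = [+0.7234, +0.0851, -0.5745, +0.0000, +0.0851]
  T[4,:] = [+0.4651, +0.3256, +0.3721, -0.3023, +0.0000]
|roots of det(T-λI)|: 1.1277, 0.6548, 0.6548, 0.3117, 0.3117.
spectral radius ρ = 1.1277; 1.1277 > 1 ⇒ diverges.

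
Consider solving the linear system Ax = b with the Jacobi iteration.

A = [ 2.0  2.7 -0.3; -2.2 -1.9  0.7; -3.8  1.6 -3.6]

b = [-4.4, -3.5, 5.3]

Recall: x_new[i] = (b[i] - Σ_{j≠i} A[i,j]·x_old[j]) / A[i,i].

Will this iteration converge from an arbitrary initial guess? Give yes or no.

no

Split A = D + L + U, D = diag(2, -1.9, -3.6).
Jacobi: T = -D⁻¹(L+U), T[1,2] = -(0.7)/(-1.9) = +0.3684; T[1,1] = 0.
  T[0,:] = [+0.0000, -1.3500, +0.1500]
  T[1,:] = [-1.1579, +0.0000, +0.3684]
  T[2,:] = [-1.0556, +0.4444, +0.0000]
|λ(T)| sorted: 1.3762, 1.0729, 0.3033.
ρ(T) = max|λ| = 1.3762; 1.3762 > 1: divergent.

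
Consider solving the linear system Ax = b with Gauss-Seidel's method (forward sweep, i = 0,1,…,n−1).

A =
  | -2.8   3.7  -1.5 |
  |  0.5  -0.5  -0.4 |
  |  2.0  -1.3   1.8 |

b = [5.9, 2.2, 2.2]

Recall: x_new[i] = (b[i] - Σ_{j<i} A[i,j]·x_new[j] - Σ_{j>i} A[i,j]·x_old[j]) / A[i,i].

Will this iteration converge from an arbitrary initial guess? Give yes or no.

no

A = D + L + U where D = diag(-2.8, -0.5, 1.8).
T_GS = -(D+L)⁻¹U: row 0 first, T[0,2] = -(-1.5)/(-2.8) = -0.5357; later rows by forward substitution.
  T[0,:] = [+0.0000 +1.3214 -0.5357]
  T[1,:] = [+0.0000 +1.3214 -1.3357]
  T[2,:] = [+0.0000 -0.5139 -0.3694]
|eigenvalues of T|: 1.6597, 0.7077, 0.0000.
spectral radius ρ = 1.6597; 1.6597 > 1: divergent.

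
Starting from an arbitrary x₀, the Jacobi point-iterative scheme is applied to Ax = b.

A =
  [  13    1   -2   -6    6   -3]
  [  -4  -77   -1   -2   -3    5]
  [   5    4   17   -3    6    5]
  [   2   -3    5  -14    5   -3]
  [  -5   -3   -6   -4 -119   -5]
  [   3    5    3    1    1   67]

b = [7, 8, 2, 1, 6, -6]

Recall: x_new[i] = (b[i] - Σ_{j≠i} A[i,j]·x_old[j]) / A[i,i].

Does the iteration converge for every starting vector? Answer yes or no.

yes

Let D = diag(13, -77, 17, -14, -119, 67); L, U the strict triangles.
Jacobi: T = -D⁻¹(L+U), T[0,4] = -(6)/(13) = -0.4615; T[0,0] = 0.
  T[0,:] = [+0.0000  -0.0769  +0.1538  +0.4615  -0.4615  +0.2308]
  T[1,:] = [-0.0519  +0.0000  -0.0130  -0.0260  -0.0390  +0.0649]
  T[2,:] = [-0.2941  -0.2353  +0.0000  +0.1765  -0.3529  -0.2941]
  T[3,:] = [+0.1429  -0.2143  +0.3571  +0.0000  +0.3571  -0.2143]
  T[4,:] = [-0.0420  -0.0252  -0.0504  -0.0336  +0.0000  -0.0420]
  T[5,:] = [-0.0448  -0.0746  -0.0448  -0.0149  -0.0149  +0.0000]
eigenvalue magnitudes: 0.4669, 0.2360, 0.2360, 0.1440, 0.1440, 0.0048.
ρ(T) = max|λ| = 0.4669; 0.4669 < 1: convergent.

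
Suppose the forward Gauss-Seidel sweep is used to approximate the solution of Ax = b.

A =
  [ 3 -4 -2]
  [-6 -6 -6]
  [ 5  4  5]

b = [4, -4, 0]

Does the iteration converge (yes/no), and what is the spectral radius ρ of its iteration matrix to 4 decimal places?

A = D + L + U where D = diag(3, -6, 5).
Gauss-Seidel: T = -(D+L)⁻¹U, row 0 first, T[0,1] = -(-4)/(3) = +1.3333; later rows by forward substitution.
  T[0,:] = [+0.0000  +1.3333  +0.6667]
  T[1,:] = [+0.0000  -1.3333  -1.6667]
  T[2,:] = [+0.0000  -0.2667  +0.6667]
eigenvalue magnitudes: 1.5352, 0.8685, 0.0000.
ρ = 1.5352; 1.5352 > 1 ⇒ diverges.

no, ρ = 1.5352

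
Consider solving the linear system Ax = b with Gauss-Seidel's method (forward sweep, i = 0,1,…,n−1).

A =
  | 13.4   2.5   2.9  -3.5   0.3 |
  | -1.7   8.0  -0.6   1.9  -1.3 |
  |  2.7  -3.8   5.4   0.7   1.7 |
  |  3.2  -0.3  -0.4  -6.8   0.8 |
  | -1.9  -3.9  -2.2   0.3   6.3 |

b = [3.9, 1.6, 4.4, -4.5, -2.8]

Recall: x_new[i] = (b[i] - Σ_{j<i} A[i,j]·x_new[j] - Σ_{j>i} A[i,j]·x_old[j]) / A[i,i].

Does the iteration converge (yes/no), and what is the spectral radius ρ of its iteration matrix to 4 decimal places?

yes, ρ = 0.3514

A = D + L + U where D = diag(13.4, 8, 5.4, -6.8, 6.3).
GS T = -(D+L)⁻¹U: row 0 first, T[0,2] = -(2.9)/(13.4) = -0.2164; later rows by forward substitution.
  T[0,:] = [+0.0000 -0.1866 -0.2164 +0.2612 -0.0224]
  T[1,:] = [+0.0000 -0.0396 +0.0290 -0.1820 +0.1577]
  T[2,:] = [+0.0000 +0.0654 +0.1286 -0.3883 -0.1926]
  T[3,:] = [+0.0000 -0.0899 -0.1107 +0.1538 +0.1115]
  T[4,:] = [+0.0000 -0.0537 +0.0029 -0.1768 +0.0183]
moduli |λ_i(T)| = 0.3514, 0.1051, 0.1051, 0.0166, 0.0000.
spectral radius ρ = 0.3514; 0.3514 < 1, so it converges for any x₀.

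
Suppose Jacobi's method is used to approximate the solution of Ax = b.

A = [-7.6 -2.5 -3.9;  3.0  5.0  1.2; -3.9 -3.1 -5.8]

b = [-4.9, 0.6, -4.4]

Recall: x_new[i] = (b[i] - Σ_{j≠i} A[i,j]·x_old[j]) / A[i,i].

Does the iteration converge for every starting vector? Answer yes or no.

yes

Diagonal D = diag(-7.6, 5, -5.8); L, U strict lower/upper.
Jacobi: T = -D⁻¹(L+U), T[1,2] = -(1.2)/(5) = -0.2400; T[1,1] = 0.
  T[0,:] = [+0.0000 -0.3289 -0.5132]
  T[1,:] = [-0.6000 +0.0000 -0.2400]
  T[2,:] = [-0.6724 -0.5345 +0.0000]
|λ(T)| sorted: 0.9487, 0.4790, 0.4790.
ρ = 0.9487; 0.9487 < 1 ⇒ converges.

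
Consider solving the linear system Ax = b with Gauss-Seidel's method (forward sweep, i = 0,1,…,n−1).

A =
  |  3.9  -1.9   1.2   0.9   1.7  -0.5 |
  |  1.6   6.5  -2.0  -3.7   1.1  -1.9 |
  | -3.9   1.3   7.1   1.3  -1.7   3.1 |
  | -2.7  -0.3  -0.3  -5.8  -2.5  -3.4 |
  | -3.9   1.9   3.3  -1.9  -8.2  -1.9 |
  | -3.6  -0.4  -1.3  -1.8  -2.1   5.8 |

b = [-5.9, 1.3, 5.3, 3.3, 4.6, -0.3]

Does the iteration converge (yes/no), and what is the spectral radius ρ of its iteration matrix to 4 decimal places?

Write A = D+L+U with D = diag(3.9, 6.5, 7.1, -5.8, -8.2, 5.8).
Gauss-Seidel: T = -(D+L)⁻¹U, row 0 first, T[0,4] = -(1.7)/(3.9) = -0.4359; later rows by forward substitution.
  T[0,:] = [+0.0000  +0.4872  -0.3077  -0.2308  -0.4359  +0.1282]
  T[1,:] = [+0.0000  -0.1199  +0.3834  +0.6260  -0.0619  +0.2607]
  T[2,:] = [+0.0000  +0.2896  -0.2392  -0.4245  +0.0113  -0.4139]
  T[3,:] = [+0.0000  -0.2356  +0.1358  +0.0970  -0.2255  -0.6380]
  T[4,:] = [+0.0000  -0.0884  +0.1075  +0.0615  +0.2498  -0.2510]
  T[5,:] = [+0.0000  +0.2539  -0.1371  -0.1428  -0.2518  -0.2841]
|λ(T)| sorted: 0.8242, 0.3871, 0.3637, 0.3637, 0.0403, 0.0000.
spectral radius ρ = 0.8242; 0.8242 < 1, so it converges for any x₀.

yes, ρ = 0.8242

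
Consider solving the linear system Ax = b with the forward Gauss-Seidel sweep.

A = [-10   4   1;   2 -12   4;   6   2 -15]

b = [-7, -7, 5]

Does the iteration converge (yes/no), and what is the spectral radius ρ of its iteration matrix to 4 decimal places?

Let D = diag(-10, -12, -15); L, U the strict triangles.
GS T = -(D+L)⁻¹U: row 0 first, T[0,2] = -(1)/(-10) = +0.1000; later rows by forward substitution.
  T[0,:] = [+0.0000, +0.4000, +0.1000]
  T[1,:] = [+0.0000, +0.0667, +0.3500]
  T[2,:] = [+0.0000, +0.1689, +0.0867]
moduli |λ_i(T)| = 0.3200, 0.1667, 0.0000.
ρ(T) = max|λ| = 0.3200; 0.3200 < 1: convergent.

yes, ρ = 0.3200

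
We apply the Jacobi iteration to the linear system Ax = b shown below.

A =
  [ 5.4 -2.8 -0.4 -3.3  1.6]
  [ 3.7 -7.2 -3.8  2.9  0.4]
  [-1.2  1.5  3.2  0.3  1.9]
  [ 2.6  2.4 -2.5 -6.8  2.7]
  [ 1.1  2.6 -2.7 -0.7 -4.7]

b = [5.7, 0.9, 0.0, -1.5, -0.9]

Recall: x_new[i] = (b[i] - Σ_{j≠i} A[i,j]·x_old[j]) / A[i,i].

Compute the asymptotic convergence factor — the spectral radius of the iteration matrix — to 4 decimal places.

A = D + L + U where D = diag(5.4, -7.2, 3.2, -6.8, -4.7).
Jacobi T = -D⁻¹(L+U): T[0,2] = -(-0.4)/(5.4) = +0.0741; T[0,0] = 0.
  T[0,:] = [+0.0000  +0.5185  +0.0741  +0.6111  -0.2963]
  T[1,:] = [+0.5139  +0.0000  -0.5278  +0.4028  +0.0556]
  T[2,:] = [+0.3750  -0.4688  +0.0000  -0.0938  -0.5938]
  T[3,:] = [+0.3824  +0.3529  -0.3676  +0.0000  +0.3971]
  T[4,:] = [+0.2340  +0.5532  -0.5745  -0.1489  +0.0000]
|eigenvalues of T|: 1.1740, 0.8650, 0.4739, 0.4739, 0.4223.
ρ(T) = max|λ| = 1.1740; 1.1740 > 1 ⇒ diverges.

1.1740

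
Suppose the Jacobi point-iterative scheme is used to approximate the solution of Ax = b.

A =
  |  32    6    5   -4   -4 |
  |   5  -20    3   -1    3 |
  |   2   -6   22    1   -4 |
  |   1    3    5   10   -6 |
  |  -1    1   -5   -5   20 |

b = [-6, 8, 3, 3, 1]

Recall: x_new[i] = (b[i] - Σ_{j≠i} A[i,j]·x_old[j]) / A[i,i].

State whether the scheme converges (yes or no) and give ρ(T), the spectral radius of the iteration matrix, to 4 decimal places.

A = D + L + U where D = diag(32, -20, 22, 10, 20).
T_J = -D⁻¹(L+U): T[1,0] = -(5)/(-20) = +0.2500; T[1,1] = 0.
  T[0,:] = [+0.0000 -0.1875 -0.1562 +0.1250 +0.1250]
  T[1,:] = [+0.2500 +0.0000 +0.1500 -0.0500 +0.1500]
  T[2,:] = [-0.0909 +0.2727 +0.0000 -0.0455 +0.1818]
  T[3,:] = [-0.1000 -0.3000 -0.5000 +0.0000 +0.6000]
  T[4,:] = [+0.0500 -0.0500 +0.2500 +0.2500 +0.0000]
|eigenvalues of T|: 0.5050, 0.3362, 0.3362, 0.2227, 0.1271.
ρ(T) = max|λ| = 0.5050; 0.5050 < 1: convergent.

yes, ρ = 0.5050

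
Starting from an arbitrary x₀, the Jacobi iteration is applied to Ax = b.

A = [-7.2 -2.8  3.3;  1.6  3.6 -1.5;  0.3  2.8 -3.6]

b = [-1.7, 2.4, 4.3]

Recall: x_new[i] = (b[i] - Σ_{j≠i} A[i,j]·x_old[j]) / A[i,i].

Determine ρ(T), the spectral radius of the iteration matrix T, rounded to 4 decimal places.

0.8577

Let D = diag(-7.2, 3.6, -3.6); L, U the strict triangles.
Jacobi: T = -D⁻¹(L+U), T[2,0] = -(0.3)/(-3.6) = +0.0833; T[2,2] = 0.
  T[0,:] = [+0.0000, -0.3889, +0.4583]
  T[1,:] = [-0.4444, +0.0000, +0.4167]
  T[2,:] = [+0.0833, +0.7778, +0.0000]
eigenvalue magnitudes: 0.8577, 0.4477, 0.4477.
spectral radius ρ = 0.8577; 0.8577 < 1 ⇒ converges.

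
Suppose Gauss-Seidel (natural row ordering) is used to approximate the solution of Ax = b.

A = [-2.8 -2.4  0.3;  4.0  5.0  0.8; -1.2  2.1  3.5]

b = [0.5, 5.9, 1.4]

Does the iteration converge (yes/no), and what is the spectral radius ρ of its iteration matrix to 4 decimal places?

yes, ρ = 0.9209

Write A = D+L+U with D = diag(-2.8, 5, 3.5).
GS T = -(D+L)⁻¹U: row 0 first, T[0,1] = -(-2.4)/(-2.8) = -0.8571; later rows by forward substitution.
  T[0,:] = [+0.0000  -0.8571  +0.1071]
  T[1,:] = [+0.0000  +0.6857  -0.2457]
  T[2,:] = [+0.0000  -0.7053  +0.1842]
|λ(T)| sorted: 0.9209, 0.0511, 0.0000.
ρ(T) = max|λ| = 0.9209; 0.9209 < 1, so it converges for any x₀.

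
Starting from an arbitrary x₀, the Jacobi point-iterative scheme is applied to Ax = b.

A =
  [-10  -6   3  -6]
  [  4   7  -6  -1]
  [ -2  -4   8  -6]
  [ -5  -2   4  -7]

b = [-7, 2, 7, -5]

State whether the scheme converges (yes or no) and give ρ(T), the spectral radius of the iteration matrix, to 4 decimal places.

no, ρ = 1.4639

Diagonal D = diag(-10, 7, 8, -7); L, U strict lower/upper.
Jacobi: T = -D⁻¹(L+U), T[3,0] = -(-5)/(-7) = -0.7143; T[3,3] = 0.
  T[0,:] = [+0.0000  -0.6000  +0.3000  -0.6000]
  T[1,:] = [-0.5714  +0.0000  +0.8571  +0.1429]
  T[2,:] = [+0.2500  +0.5000  +0.0000  +0.7500]
  T[3,:] = [-0.7143  -0.2857  +0.5714  +0.0000]
eigenvalue magnitudes: 1.4639, 1.0698, 0.2422, 0.2422.
spectral radius ρ = 1.4639; 1.4639 > 1: divergent.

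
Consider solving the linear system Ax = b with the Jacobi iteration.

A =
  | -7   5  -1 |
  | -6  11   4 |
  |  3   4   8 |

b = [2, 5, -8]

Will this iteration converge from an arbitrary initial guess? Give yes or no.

yes

Split A = D + L + U, D = diag(-7, 11, 8).
Jacobi: T = -D⁻¹(L+U), T[0,2] = -(-1)/(-7) = -0.1429; T[0,0] = 0.
  T[0,:] = [+0.0000 +0.7143 -0.1429]
  T[1,:] = [+0.5455 +0.0000 -0.3636]
  T[2,:] = [-0.3750 -0.5000 +0.0000]
eigenvalue magnitudes: 0.8829, 0.6425, 0.2404.
ρ(T) = max|λ| = 0.8829; 0.8829 < 1 ⇒ converges.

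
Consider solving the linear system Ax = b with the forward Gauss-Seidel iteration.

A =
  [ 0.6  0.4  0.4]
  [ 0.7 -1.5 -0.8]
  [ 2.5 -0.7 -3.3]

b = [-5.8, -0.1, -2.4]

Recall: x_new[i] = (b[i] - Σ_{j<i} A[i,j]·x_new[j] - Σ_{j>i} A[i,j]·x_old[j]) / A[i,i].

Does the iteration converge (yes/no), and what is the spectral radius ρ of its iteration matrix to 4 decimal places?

yes, ρ = 0.9275

Write A = D+L+U with D = diag(0.6, -1.5, -3.3).
GS T = -(D+L)⁻¹U: row 0 first, T[0,1] = -(0.4)/(0.6) = -0.6667; later rows by forward substitution.
  T[0,:] = [+0.0000, -0.6667, -0.6667]
  T[1,:] = [+0.0000, -0.3111, -0.8444]
  T[2,:] = [+0.0000, -0.4391, -0.3259]
|eigenvalues of T|: 0.9275, 0.2904, 0.0000.
ρ = 0.9275; 0.9275 < 1: convergent.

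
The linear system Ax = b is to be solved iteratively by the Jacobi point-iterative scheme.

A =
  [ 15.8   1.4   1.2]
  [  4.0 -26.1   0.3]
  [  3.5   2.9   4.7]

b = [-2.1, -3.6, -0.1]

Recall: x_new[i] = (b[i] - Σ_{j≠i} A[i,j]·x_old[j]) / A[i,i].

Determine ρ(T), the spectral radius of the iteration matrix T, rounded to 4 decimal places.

0.2582

Split A = D + L + U, D = diag(15.8, -26.1, 4.7).
Jacobi T = -D⁻¹(L+U): T[1,2] = -(0.3)/(-26.1) = +0.0115; T[1,1] = 0.
  T[0,:] = [+0.0000  -0.0886  -0.0759]
  T[1,:] = [+0.1533  +0.0000  +0.0115]
  T[2,:] = [-0.7447  -0.6170  +0.0000]
|λ(T)| sorted: 0.2582, 0.1754, 0.1754.
spectral radius ρ = 0.2582; 0.2582 < 1: convergent.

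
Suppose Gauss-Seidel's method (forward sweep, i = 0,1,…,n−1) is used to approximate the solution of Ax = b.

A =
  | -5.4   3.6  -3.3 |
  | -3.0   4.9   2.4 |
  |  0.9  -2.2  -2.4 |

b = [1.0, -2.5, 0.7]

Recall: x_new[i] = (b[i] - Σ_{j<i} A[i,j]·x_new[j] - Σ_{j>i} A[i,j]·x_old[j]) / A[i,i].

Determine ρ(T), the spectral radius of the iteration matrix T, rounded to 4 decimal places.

0.8220

Diagonal D = diag(-5.4, 4.9, -2.4); L, U strict lower/upper.
GS T = -(D+L)⁻¹U: row 0 first, T[0,2] = -(-3.3)/(-5.4) = -0.6111; later rows by forward substitution.
  T[0,:] = [+0.0000  +0.6667  -0.6111]
  T[1,:] = [+0.0000  +0.4082  -0.8639]
  T[2,:] = [+0.0000  -0.1241  +0.5628]
|λ(T)| sorted: 0.8220, 0.1490, 0.0000.
ρ(T) = max|λ| = 0.8220; 0.8220 < 1: convergent.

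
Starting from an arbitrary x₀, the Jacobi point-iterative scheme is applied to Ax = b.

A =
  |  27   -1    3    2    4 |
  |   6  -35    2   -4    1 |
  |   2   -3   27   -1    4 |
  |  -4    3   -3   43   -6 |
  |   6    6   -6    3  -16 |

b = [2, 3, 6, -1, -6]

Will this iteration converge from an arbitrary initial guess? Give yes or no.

yes

Split A = D + L + U, D = diag(27, -35, 27, 43, -16).
T_J = -D⁻¹(L+U): T[3,1] = -(3)/(43) = -0.0698; T[3,3] = 0.
  T[0,:] = [+0.0000 +0.0370 -0.1111 -0.0741 -0.1481]
  T[1,:] = [+0.1714 +0.0000 +0.0571 -0.1143 +0.0286]
  T[2,:] = [-0.0741 +0.1111 +0.0000 +0.0370 -0.1481]
  T[3,:] = [+0.0930 -0.0698 +0.0698 +0.0000 +0.1395]
  T[4,:] = [+0.3750 +0.3750 -0.3750 +0.1875 +0.0000]
eigenvalue magnitudes: 0.4044, 0.2457, 0.2457, 0.1441, 0.0173.
ρ(T) = max|λ| = 0.4044; 0.4044 < 1: convergent.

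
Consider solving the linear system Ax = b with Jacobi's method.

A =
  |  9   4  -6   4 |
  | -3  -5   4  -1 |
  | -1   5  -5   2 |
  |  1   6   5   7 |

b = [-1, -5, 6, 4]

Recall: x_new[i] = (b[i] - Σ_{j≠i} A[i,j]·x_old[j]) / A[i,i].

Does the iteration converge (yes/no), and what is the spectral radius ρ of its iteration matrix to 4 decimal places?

Let D = diag(9, -5, -5, 7); L, U the strict triangles.
Jacobi: T = -D⁻¹(L+U), T[1,2] = -(4)/(-5) = +0.8000; T[1,1] = 0.
  T[0,:] = [+0.0000 -0.4444 +0.6667 -0.4444]
  T[1,:] = [-0.6000 +0.0000 +0.8000 -0.2000]
  T[2,:] = [-0.2000 +1.0000 +0.0000 +0.4000]
  T[3,:] = [-0.1429 -0.8571 -0.7143 +0.0000]
moduli |λ_i(T)| = 1.2345, 0.8141, 0.8141, 0.0171.
ρ = 1.2345; 1.2345 > 1 ⇒ diverges.

no, ρ = 1.2345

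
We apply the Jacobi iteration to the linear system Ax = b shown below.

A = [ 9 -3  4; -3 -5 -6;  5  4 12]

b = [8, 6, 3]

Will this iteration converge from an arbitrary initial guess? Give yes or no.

yes

A = D + L + U where D = diag(9, -5, 12).
Jacobi: T = -D⁻¹(L+U), T[1,0] = -(-3)/(-5) = -0.6000; T[1,1] = 0.
  T[0,:] = [+0.0000, +0.3333, -0.4444]
  T[1,:] = [-0.6000, +0.0000, -1.2000]
  T[2,:] = [-0.4167, -0.3333, +0.0000]
|eigenvalues of T|: 0.7040, 0.4679, 0.2361.
spectral radius ρ = 0.7040; 0.7040 < 1: convergent.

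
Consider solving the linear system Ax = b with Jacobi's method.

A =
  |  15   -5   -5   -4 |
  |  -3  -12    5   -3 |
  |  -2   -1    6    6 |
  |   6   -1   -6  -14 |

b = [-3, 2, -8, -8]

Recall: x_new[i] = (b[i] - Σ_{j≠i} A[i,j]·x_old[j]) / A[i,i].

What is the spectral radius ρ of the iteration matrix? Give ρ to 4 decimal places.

0.8760

Write A = D+L+U with D = diag(15, -12, 6, -14).
Jacobi: T = -D⁻¹(L+U), T[0,2] = -(-5)/(15) = +0.3333; T[0,0] = 0.
  T[0,:] = [+0.0000, +0.3333, +0.3333, +0.2667]
  T[1,:] = [-0.2500, +0.0000, +0.4167, -0.2500]
  T[2,:] = [+0.3333, +0.1667, +0.0000, -1.0000]
  T[3,:] = [+0.4286, -0.0714, -0.4286, +0.0000]
moduli |λ_i(T)| = 0.8760, 0.5804, 0.4376, 0.1421.
spectral radius ρ = 0.8760; 0.8760 < 1: convergent.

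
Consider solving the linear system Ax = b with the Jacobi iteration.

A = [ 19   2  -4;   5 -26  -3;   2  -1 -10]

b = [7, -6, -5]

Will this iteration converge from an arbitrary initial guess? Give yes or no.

Write A = D+L+U with D = diag(19, -26, -10).
Jacobi T = -D⁻¹(L+U): T[2,0] = -(2)/(-10) = +0.2000; T[2,2] = 0.
  T[0,:] = [+0.0000 -0.1053 +0.2105]
  T[1,:] = [+0.1923 +0.0000 -0.1154]
  T[2,:] = [+0.2000 -0.1000 +0.0000]
|eigenvalues of T|: 0.2034, 0.1505, 0.0529.
ρ(T) = max|λ| = 0.2034; 0.2034 < 1, so it converges for any x₀.

yes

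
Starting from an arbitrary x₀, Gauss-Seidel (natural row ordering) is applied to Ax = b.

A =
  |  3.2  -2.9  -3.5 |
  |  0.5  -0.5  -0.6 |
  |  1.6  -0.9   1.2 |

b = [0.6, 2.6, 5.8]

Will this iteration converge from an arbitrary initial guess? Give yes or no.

no

Diagonal D = diag(3.2, -0.5, 1.2); L, U strict lower/upper.
T_GS = -(D+L)⁻¹U: row 0 first, T[0,1] = -(-2.9)/(3.2) = +0.9062; later rows by forward substitution.
  T[0,:] = [+0.0000 +0.9062 +1.0938]
  T[1,:] = [+0.0000 +0.9062 -0.1062]
  T[2,:] = [+0.0000 -0.5286 -1.5380]
eigenvalue magnitudes: 1.5608, 0.9290, 0.0000.
ρ = 1.5608; 1.5608 > 1, so it fails to converge.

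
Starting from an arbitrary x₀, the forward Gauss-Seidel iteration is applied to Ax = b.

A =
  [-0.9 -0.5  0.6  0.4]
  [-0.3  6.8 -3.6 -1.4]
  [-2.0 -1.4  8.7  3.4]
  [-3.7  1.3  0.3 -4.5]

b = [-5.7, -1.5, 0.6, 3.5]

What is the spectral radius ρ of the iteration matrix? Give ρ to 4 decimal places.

0.6370

Write A = D+L+U with D = diag(-0.9, 6.8, 8.7, -4.5).
GS T = -(D+L)⁻¹U: row 0 first, T[0,2] = -(0.6)/(-0.9) = +0.6667; later rows by forward substitution.
  T[0,:] = [+0.0000, -0.5556, +0.6667, +0.4444]
  T[1,:] = [+0.0000, -0.0245, +0.5588, +0.2255]
  T[2,:] = [+0.0000, -0.1317, +0.2432, -0.2523]
  T[3,:] = [+0.0000, +0.4409, -0.3705, -0.3171]
eigenvalue magnitudes: 0.6370, 0.3852, 0.3852, 0.0000.
ρ(T) = max|λ| = 0.6370; 0.6370 < 1: convergent.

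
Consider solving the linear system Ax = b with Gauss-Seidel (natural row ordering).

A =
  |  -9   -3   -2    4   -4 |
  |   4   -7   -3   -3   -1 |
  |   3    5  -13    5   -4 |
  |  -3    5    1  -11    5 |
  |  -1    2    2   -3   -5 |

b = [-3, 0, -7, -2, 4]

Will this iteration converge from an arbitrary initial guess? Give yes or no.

yes

Split A = D + L + U, D = diag(-9, -7, -13, -11, -5).
T_GS = -(D+L)⁻¹U: row 0 first, T[0,1] = -(-3)/(-9) = -0.3333; later rows by forward substitution.
  T[0,:] = [+0.0000, -0.3333, -0.2222, +0.4444, -0.4444]
  T[1,:] = [+0.0000, -0.1905, -0.5556, -0.1746, -0.3968]
  T[2,:] = [+0.0000, -0.1502, -0.2650, +0.4200, -0.5629]
  T[3,:] = [+0.0000, -0.0093, -0.2160, -0.1624, +0.3442]
  T[4,:] = [+0.0000, -0.0640, -0.1542, +0.1067, -0.5015]
eigenvalue magnitudes: 0.8457, 0.2023, 0.2023, 0.1444, 0.0000.
ρ(T) = max|λ| = 0.8457; 0.8457 < 1 ⇒ converges.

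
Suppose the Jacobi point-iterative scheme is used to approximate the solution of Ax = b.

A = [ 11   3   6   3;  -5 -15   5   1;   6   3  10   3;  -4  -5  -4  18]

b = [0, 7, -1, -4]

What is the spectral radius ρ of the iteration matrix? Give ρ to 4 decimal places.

0.5617

Let D = diag(11, -15, 10, 18); L, U the strict triangles.
Jacobi T = -D⁻¹(L+U): T[1,0] = -(-5)/(-15) = -0.3333; T[1,1] = 0.
  T[0,:] = [+0.0000  -0.2727  -0.5455  -0.2727]
  T[1,:] = [-0.3333  +0.0000  +0.3333  +0.0667]
  T[2,:] = [-0.6000  -0.3000  +0.0000  -0.3000]
  T[3,:] = [+0.2222  +0.2778  +0.2222  +0.0000]
|roots of det(T-λI)|: 0.5617, 0.3417, 0.3417, 0.0185.
ρ = 0.5617; 0.5617 < 1 ⇒ converges.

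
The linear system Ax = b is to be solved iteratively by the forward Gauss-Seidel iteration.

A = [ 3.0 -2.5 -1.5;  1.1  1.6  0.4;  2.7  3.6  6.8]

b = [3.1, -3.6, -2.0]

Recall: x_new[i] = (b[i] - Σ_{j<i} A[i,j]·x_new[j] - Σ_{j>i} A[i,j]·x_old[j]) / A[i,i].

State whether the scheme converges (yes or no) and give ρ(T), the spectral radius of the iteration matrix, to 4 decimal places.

Split A = D + L + U, D = diag(3, 1.6, 6.8).
Gauss-Seidel: T = -(D+L)⁻¹U, row 0 first, T[0,2] = -(-1.5)/(3) = +0.5000; later rows by forward substitution.
  T[0,:] = [+0.0000 +0.8333 +0.5000]
  T[1,:] = [+0.0000 -0.5729 -0.5938]
  T[2,:] = [+0.0000 -0.0276 +0.1158]
moduli |λ_i(T)| = 0.5959, 0.1388, 0.0000.
ρ(T) = max|λ| = 0.5959; 0.5959 < 1 ⇒ converges.

yes, ρ = 0.5959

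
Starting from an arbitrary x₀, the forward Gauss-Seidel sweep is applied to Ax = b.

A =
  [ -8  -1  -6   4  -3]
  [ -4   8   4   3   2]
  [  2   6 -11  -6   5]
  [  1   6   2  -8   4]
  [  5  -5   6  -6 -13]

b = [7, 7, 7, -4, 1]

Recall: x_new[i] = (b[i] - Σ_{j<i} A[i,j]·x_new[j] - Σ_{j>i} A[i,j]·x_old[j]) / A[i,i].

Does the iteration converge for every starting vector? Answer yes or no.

Diagonal D = diag(-8, 8, -11, -8, -13); L, U strict lower/upper.
T_GS = -(D+L)⁻¹U: row 0 first, T[0,3] = -(4)/(-8) = +0.5000; later rows by forward substitution.
  T[0,:] = [+0.0000  -0.1250  -0.7500  +0.5000  -0.3750]
  T[1,:] = [+0.0000  -0.0625  -0.8750  -0.1250  -0.4375]
  T[2,:] = [+0.0000  -0.0568  -0.6136  -0.5227  +0.1477]
  T[3,:] = [+0.0000  -0.0767  -0.9034  -0.1619  +0.1619]
  T[4,:] = [+0.0000  -0.0149  +0.1818  +0.0739  +0.0175]
|λ(T)| sorted: 1.1939, 0.3097, 0.1687, 0.1051, 0.0000.
ρ(T) = max|λ| = 1.1939; 1.1939 > 1, so it fails to converge.

no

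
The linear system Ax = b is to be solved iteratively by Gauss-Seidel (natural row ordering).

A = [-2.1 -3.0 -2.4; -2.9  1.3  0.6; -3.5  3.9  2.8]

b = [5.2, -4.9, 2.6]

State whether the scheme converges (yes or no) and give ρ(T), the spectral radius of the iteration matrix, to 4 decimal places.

no, ρ = 1.1427

Diagonal D = diag(-2.1, 1.3, 2.8); L, U strict lower/upper.
T_GS = -(D+L)⁻¹U: row 0 first, T[0,2] = -(-2.4)/(-2.1) = -1.1429; later rows by forward substitution.
  T[0,:] = [+0.0000  -1.4286  -1.1429]
  T[1,:] = [+0.0000  -3.1868  -3.0110]
  T[2,:] = [+0.0000  +2.6531  +2.7653]
|eigenvalues of T|: 1.1427, 0.7212, 0.0000.
ρ = 1.1427; 1.1427 > 1, so it fails to converge.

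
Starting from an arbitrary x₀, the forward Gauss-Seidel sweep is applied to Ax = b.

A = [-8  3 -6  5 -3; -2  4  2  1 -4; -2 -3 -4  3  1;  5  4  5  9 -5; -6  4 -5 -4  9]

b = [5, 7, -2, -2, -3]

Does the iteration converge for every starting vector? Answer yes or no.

no

A = D + L + U where D = diag(-8, 4, -4, 9, 9).
GS T = -(D+L)⁻¹U: row 0 first, T[0,4] = -(-3)/(-8) = -0.3750; later rows by forward substitution.
  T[0,:] = [+0.0000, +0.3750, -0.7500, +0.6250, -0.3750]
  T[1,:] = [+0.0000, +0.1875, -0.8750, +0.0625, +0.8125]
  T[2,:] = [+0.0000, -0.3281, +1.0312, +0.3906, -0.1719]
  T[3,:] = [+0.0000, -0.1094, +0.2326, -0.5920, +0.4983]
  T[4,:] = [+0.0000, -0.0642, +0.5652, +0.3428, -0.4851]
|roots of det(T-λI)|: 1.2337, 0.9052, 0.3287, 0.1419, 0.0000.
ρ = 1.2337; 1.2337 > 1 ⇒ diverges.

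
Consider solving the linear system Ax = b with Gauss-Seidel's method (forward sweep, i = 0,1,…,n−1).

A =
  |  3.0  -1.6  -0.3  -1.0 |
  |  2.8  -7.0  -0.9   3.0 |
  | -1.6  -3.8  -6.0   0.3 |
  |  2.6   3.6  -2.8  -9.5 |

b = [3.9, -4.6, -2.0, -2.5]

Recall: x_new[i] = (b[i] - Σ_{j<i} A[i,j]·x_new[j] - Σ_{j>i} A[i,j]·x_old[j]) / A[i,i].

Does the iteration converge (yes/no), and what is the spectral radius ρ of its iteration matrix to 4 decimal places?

Split A = D + L + U, D = diag(3, -7, -6, -9.5).
T_GS = -(D+L)⁻¹U: row 0 first, T[0,1] = -(-1.6)/(3) = +0.5333; later rows by forward substitution.
  T[0,:] = [+0.0000 +0.5333 +0.1000 +0.3333]
  T[1,:] = [+0.0000 +0.2133 -0.0886 +0.5619]
  T[2,:] = [+0.0000 -0.2773 +0.0294 -0.3948]
  T[3,:] = [+0.0000 +0.3085 -0.0149 +0.4205]
moduli |λ_i(T)| = 0.7836, 0.1295, 0.0092, 0.0000.
ρ(T) = max|λ| = 0.7836; 0.7836 < 1, so it converges for any x₀.

yes, ρ = 0.7836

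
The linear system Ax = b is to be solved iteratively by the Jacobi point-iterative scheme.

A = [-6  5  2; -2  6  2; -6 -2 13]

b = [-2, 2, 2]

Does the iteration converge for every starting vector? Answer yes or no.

yes

Write A = D+L+U with D = diag(-6, 6, 13).
Jacobi T = -D⁻¹(L+U): T[0,1] = -(5)/(-6) = +0.8333; T[0,0] = 0.
  T[0,:] = [+0.0000 +0.8333 +0.3333]
  T[1,:] = [+0.3333 +0.0000 -0.3333]
  T[2,:] = [+0.4615 +0.1538 +0.0000]
|λ(T)| sorted: 0.7298, 0.3902, 0.3902.
ρ(T) = max|λ| = 0.7298; 0.7298 < 1 ⇒ converges.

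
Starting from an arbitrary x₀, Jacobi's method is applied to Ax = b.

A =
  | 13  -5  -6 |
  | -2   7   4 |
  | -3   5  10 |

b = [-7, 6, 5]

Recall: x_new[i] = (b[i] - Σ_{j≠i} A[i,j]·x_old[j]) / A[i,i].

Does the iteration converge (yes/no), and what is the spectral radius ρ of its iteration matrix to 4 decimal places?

yes, ρ = 0.8322

Let D = diag(13, 7, 10); L, U the strict triangles.
T_J = -D⁻¹(L+U): T[1,0] = -(-2)/(7) = +0.2857; T[1,1] = 0.
  T[0,:] = [+0.0000 +0.3846 +0.4615]
  T[1,:] = [+0.2857 +0.0000 -0.5714]
  T[2,:] = [+0.3000 -0.5000 +0.0000]
|eigenvalues of T|: 0.8322, 0.5372, 0.2950.
spectral radius ρ = 0.8322; 0.8322 < 1 ⇒ converges.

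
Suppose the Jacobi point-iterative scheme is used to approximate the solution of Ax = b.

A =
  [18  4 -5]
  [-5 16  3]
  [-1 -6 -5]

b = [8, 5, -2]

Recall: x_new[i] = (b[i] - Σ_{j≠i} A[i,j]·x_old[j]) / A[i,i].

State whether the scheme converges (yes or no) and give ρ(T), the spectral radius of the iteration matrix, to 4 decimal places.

Write A = D+L+U with D = diag(18, 16, -5).
T_J = -D⁻¹(L+U): T[1,2] = -(3)/(16) = -0.1875; T[1,1] = 0.
  T[0,:] = [+0.0000, -0.2222, +0.2778]
  T[1,:] = [+0.3125, +0.0000, -0.1875]
  T[2,:] = [-0.2000, -1.2000, +0.0000]
|λ(T)| sorted: 0.5514, 0.4517, 0.4517.
spectral radius ρ = 0.5514; 0.5514 < 1, so it converges for any x₀.

yes, ρ = 0.5514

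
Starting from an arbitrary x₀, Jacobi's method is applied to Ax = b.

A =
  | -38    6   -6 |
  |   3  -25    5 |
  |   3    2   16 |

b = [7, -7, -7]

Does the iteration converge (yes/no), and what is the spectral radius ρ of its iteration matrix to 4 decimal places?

Write A = D+L+U with D = diag(-38, -25, 16).
Jacobi T = -D⁻¹(L+U): T[1,2] = -(5)/(-25) = +0.2000; T[1,1] = 0.
  T[0,:] = [+0.0000  +0.1579  -0.1579]
  T[1,:] = [+0.1200  +0.0000  +0.2000]
  T[2,:] = [-0.1875  -0.1250  +0.0000]
|λ(T)| sorted: 0.2027, 0.1324, 0.1324.
spectral radius ρ = 0.2027; 0.2027 < 1 ⇒ converges.

yes, ρ = 0.2027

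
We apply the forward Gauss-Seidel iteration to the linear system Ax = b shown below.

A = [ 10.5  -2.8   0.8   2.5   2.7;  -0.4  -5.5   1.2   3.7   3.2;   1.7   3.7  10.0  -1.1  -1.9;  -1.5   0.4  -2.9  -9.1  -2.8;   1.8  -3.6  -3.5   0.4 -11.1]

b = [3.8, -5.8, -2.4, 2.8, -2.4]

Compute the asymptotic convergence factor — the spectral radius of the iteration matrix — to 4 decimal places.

0.4354

Split A = D + L + U, D = diag(10.5, -5.5, 10, -9.1, -11.1).
GS T = -(D+L)⁻¹U: row 0 first, T[0,3] = -(2.5)/(10.5) = -0.2381; later rows by forward substitution.
  T[0,:] = [+0.0000, +0.2667, -0.0762, -0.2381, -0.2571]
  T[1,:] = [+0.0000, -0.0194, +0.2237, +0.6900, +0.6005]
  T[2,:] = [+0.0000, -0.0382, -0.0698, -0.1048, +0.0115]
  T[3,:] = [+0.0000, -0.0326, +0.0446, +0.1030, -0.2426]
  T[4,:] = [+0.0000, +0.0604, -0.0613, -0.2256, -0.2488]
|eigenvalues of T|: 0.4354, 0.1658, 0.1658, 0.0267, 0.0000.
ρ = 0.4354; 0.4354 < 1 ⇒ converges.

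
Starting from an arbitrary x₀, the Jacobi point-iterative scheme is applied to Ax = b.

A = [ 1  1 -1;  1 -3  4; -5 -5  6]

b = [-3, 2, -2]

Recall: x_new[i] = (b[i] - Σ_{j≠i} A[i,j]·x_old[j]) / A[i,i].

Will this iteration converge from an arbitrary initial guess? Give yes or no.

no

A = D + L + U where D = diag(1, -3, 6).
Jacobi: T = -D⁻¹(L+U), T[0,2] = -(-1)/(1) = +1.0000; T[0,0] = 0.
  T[0,:] = [+0.0000, -1.0000, +1.0000]
  T[1,:] = [+0.3333, +0.0000, +1.3333]
  T[2,:] = [+0.8333, +0.8333, +0.0000]
|eigenvalues of T|: 1.4751, 0.7516, 0.7516.
spectral radius ρ = 1.4751; 1.4751 > 1, so it fails to converge.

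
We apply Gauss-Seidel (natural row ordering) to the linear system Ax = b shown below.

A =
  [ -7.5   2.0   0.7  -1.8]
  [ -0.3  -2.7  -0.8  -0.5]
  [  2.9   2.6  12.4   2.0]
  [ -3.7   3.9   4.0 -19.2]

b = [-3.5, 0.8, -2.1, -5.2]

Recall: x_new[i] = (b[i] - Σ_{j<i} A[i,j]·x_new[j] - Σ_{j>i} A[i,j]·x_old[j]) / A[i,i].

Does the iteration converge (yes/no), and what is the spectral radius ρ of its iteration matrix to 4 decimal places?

A = D + L + U where D = diag(-7.5, -2.7, 12.4, -19.2).
Gauss-Seidel: T = -(D+L)⁻¹U, row 0 first, T[0,1] = -(2)/(-7.5) = +0.2667; later rows by forward substitution.
  T[0,:] = [+0.0000, +0.2667, +0.0933, -0.2400]
  T[1,:] = [+0.0000, -0.0296, -0.3067, -0.1585]
  T[2,:] = [+0.0000, -0.0562, +0.0425, -0.0719]
  T[3,:] = [+0.0000, -0.0691, -0.0714, -0.0009]
|roots of det(T-λI)|: 0.2093, 0.1331, 0.0881, 0.0000.
ρ = 0.2093; 0.2093 < 1: convergent.

yes, ρ = 0.2093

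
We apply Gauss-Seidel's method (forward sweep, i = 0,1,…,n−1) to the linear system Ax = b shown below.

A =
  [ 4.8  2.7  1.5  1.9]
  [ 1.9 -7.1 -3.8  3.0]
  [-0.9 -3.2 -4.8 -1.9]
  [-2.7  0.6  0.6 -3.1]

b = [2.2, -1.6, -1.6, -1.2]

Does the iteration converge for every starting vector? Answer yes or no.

yes

Split A = D + L + U, D = diag(4.8, -7.1, -4.8, -3.1).
Gauss-Seidel: T = -(D+L)⁻¹U, row 0 first, T[0,1] = -(2.7)/(4.8) = -0.5625; later rows by forward substitution.
  T[0,:] = [+0.0000  -0.5625  -0.3125  -0.3958]
  T[1,:] = [+0.0000  -0.1505  -0.6188  +0.3166]
  T[2,:] = [+0.0000  +0.2058  +0.4712  -0.5327]
  T[3,:] = [+0.0000  +0.5006  +0.2436  +0.3029]
|eigenvalues of T|: 0.6689, 0.3939, 0.3939, 0.0000.
ρ = 0.6689; 0.6689 < 1, so it converges for any x₀.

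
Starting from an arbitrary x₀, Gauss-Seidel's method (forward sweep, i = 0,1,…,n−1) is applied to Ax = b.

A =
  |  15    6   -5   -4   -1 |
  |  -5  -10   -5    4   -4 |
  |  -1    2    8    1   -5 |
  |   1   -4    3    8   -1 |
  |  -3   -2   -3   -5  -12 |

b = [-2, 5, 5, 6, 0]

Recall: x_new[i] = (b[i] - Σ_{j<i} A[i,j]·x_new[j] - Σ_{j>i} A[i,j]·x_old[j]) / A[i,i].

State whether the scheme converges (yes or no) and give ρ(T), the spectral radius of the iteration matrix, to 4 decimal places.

A = D + L + U where D = diag(15, -10, 8, 8, -12).
Gauss-Seidel: T = -(D+L)⁻¹U, row 0 first, T[0,1] = -(6)/(15) = -0.4000; later rows by forward substitution.
  T[0,:] = [+0.0000 -0.4000 +0.3333 +0.2667 +0.0667]
  T[1,:] = [+0.0000 +0.2000 -0.6667 +0.2667 -0.4333]
  T[2,:] = [+0.0000 -0.1000 +0.2083 -0.1583 +0.7417]
  T[3,:] = [+0.0000 +0.1875 -0.4531 +0.1594 -0.3781]
  T[4,:] = [+0.0000 +0.0135 +0.1645 -0.1379 +0.0277]
moduli |λ_i(T)| = 0.8712, 0.2658, 0.0581, 0.0581, 0.0000.
ρ(T) = max|λ| = 0.8712; 0.8712 < 1, so it converges for any x₀.

yes, ρ = 0.8712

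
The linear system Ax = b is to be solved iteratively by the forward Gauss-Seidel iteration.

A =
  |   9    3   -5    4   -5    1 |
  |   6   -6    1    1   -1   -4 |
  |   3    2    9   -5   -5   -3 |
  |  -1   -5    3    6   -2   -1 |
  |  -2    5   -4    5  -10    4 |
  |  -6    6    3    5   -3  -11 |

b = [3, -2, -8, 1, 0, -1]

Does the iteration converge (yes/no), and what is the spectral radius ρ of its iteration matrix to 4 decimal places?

no, ρ = 1.1751

Let D = diag(9, -6, 9, 6, -10, -11); L, U the strict triangles.
Gauss-Seidel: T = -(D+L)⁻¹U, row 0 first, T[0,2] = -(-5)/(9) = +0.5556; later rows by forward substitution.
  T[0,:] = [+0.0000  -0.3333  +0.5556  -0.4444  +0.5556  -0.1111]
  T[1,:] = [+0.0000  -0.3333  +0.7222  -0.2778  +0.3889  -0.7778]
  T[2,:] = [+0.0000  +0.1852  -0.3457  +0.7654  +0.2840  +0.5432]
  T[3,:] = [+0.0000  -0.4259  +0.8673  -0.6883  +0.6080  -0.7716]
  T[4,:] = [+0.0000  -0.3870  +0.8219  -0.7003  +0.2738  -0.5698]
  T[5,:] = [+0.0000  -0.0375  +0.1667  +0.1778  +0.1882  -0.4108]
|λ(T)| sorted: 1.1751, 0.4679, 0.4260, 0.2488, 0.0385, 0.0000.
spectral radius ρ = 1.1751; 1.1751 > 1, so it fails to converge.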